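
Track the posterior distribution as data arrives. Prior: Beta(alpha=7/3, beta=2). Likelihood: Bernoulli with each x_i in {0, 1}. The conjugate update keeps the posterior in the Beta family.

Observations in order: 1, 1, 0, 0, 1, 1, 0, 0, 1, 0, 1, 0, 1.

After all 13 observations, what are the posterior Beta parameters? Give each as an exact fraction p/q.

alpha=28/3, beta=8

obs 1: x=1 → posterior Beta(10/3, 2)
obs 2: x=1 → posterior Beta(13/3, 2)
obs 3: x=0 → posterior Beta(13/3, 3)
obs 4: x=0 → posterior Beta(13/3, 4)
obs 5: x=1 → posterior Beta(16/3, 4)
obs 6: x=1 → posterior Beta(19/3, 4)
obs 7: x=0 → posterior Beta(19/3, 5)
obs 8: x=0 → posterior Beta(19/3, 6)
obs 9: x=1 → posterior Beta(22/3, 6)
obs 10: x=0 → posterior Beta(22/3, 7)
obs 11: x=1 → posterior Beta(25/3, 7)
obs 12: x=0 → posterior Beta(25/3, 8)
obs 13: x=1 → posterior Beta(28/3, 8)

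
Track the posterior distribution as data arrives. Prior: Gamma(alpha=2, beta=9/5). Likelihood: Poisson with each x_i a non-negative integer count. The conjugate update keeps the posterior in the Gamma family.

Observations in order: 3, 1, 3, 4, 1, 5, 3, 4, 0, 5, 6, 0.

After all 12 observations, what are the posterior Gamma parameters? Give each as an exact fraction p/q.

obs 1: x=3 → posterior Gamma(5, 14/5)
obs 2: x=1 → posterior Gamma(6, 19/5)
obs 3: x=3 → posterior Gamma(9, 24/5)
obs 4: x=4 → posterior Gamma(13, 29/5)
obs 5: x=1 → posterior Gamma(14, 34/5)
obs 6: x=5 → posterior Gamma(19, 39/5)
obs 7: x=3 → posterior Gamma(22, 44/5)
obs 8: x=4 → posterior Gamma(26, 49/5)
obs 9: x=0 → posterior Gamma(26, 54/5)
obs 10: x=5 → posterior Gamma(31, 59/5)
obs 11: x=6 → posterior Gamma(37, 64/5)
obs 12: x=0 → posterior Gamma(37, 69/5)

alpha=37, beta=69/5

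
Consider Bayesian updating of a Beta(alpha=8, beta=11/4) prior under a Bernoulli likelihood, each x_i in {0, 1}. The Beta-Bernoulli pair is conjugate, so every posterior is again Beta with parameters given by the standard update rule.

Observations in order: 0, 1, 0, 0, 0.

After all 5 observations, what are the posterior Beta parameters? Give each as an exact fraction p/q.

obs 1: x=0 → posterior Beta(8, 15/4)
obs 2: x=1 → posterior Beta(9, 15/4)
obs 3: x=0 → posterior Beta(9, 19/4)
obs 4: x=0 → posterior Beta(9, 23/4)
obs 5: x=0 → posterior Beta(9, 27/4)

alpha=9, beta=27/4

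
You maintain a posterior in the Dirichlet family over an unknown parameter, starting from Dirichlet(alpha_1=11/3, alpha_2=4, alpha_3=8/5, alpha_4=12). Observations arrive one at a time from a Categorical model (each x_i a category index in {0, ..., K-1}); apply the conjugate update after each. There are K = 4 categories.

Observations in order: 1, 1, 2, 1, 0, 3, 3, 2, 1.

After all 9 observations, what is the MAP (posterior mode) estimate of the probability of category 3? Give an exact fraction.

obs 1: x=1 → posterior Dirichlet(11/3, 5, 8/5, 12)
obs 2: x=1 → posterior Dirichlet(11/3, 6, 8/5, 12)
obs 3: x=2 → posterior Dirichlet(11/3, 6, 13/5, 12)
obs 4: x=1 → posterior Dirichlet(11/3, 7, 13/5, 12)
obs 5: x=0 → posterior Dirichlet(14/3, 7, 13/5, 12)
obs 6: x=3 → posterior Dirichlet(14/3, 7, 13/5, 13)
obs 7: x=3 → posterior Dirichlet(14/3, 7, 13/5, 14)
obs 8: x=2 → posterior Dirichlet(14/3, 7, 18/5, 14)
obs 9: x=1 → posterior Dirichlet(14/3, 8, 18/5, 14)

195/394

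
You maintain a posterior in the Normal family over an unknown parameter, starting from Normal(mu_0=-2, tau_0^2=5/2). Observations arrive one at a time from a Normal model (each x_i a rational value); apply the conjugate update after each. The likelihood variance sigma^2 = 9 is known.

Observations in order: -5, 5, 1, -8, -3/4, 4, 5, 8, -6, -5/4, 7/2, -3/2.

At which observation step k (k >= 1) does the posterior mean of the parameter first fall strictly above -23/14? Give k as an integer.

k = 2

obs 1: x=-5 → posterior Normal(-61/23, 45/23)
obs 2: x=5 → posterior Normal(-9/7, 45/28)
obs 3: x=1 → posterior Normal(-31/33, 15/11)
obs 4: x=-8 → posterior Normal(-71/38, 45/38)
obs 5: x=-3/4 → posterior Normal(-299/172, 45/43)
obs 6: x=4 → posterior Normal(-73/64, 15/16)
obs 7: x=5 → posterior Normal(-119/212, 45/53)
obs 8: x=8 → posterior Normal(41/232, 45/58)
obs 9: x=-6 → posterior Normal(-79/252, 5/7)
obs 10: x=-5/4 → posterior Normal(-13/34, 45/68)
obs 11: x=7/2 → posterior Normal(-17/146, 45/73)
obs 12: x=-3/2 → posterior Normal(-8/39, 15/26)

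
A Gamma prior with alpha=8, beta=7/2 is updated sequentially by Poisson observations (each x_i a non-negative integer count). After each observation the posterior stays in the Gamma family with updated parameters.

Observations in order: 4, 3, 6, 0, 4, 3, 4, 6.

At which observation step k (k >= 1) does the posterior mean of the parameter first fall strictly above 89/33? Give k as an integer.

k = 2

obs 1: x=4 → posterior Gamma(12, 9/2)
obs 2: x=3 → posterior Gamma(15, 11/2)
obs 3: x=6 → posterior Gamma(21, 13/2)
obs 4: x=0 → posterior Gamma(21, 15/2)
obs 5: x=4 → posterior Gamma(25, 17/2)
obs 6: x=3 → posterior Gamma(28, 19/2)
obs 7: x=4 → posterior Gamma(32, 21/2)
obs 8: x=6 → posterior Gamma(38, 23/2)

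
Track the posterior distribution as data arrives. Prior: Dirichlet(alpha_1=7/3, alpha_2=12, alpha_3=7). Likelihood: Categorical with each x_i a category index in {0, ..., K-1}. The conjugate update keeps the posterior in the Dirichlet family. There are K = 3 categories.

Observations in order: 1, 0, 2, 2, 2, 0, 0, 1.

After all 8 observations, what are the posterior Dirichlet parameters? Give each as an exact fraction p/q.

alpha_1=16/3, alpha_2=14, alpha_3=10

obs 1: x=1 → posterior Dirichlet(7/3, 13, 7)
obs 2: x=0 → posterior Dirichlet(10/3, 13, 7)
obs 3: x=2 → posterior Dirichlet(10/3, 13, 8)
obs 4: x=2 → posterior Dirichlet(10/3, 13, 9)
obs 5: x=2 → posterior Dirichlet(10/3, 13, 10)
obs 6: x=0 → posterior Dirichlet(13/3, 13, 10)
obs 7: x=0 → posterior Dirichlet(16/3, 13, 10)
obs 8: x=1 → posterior Dirichlet(16/3, 14, 10)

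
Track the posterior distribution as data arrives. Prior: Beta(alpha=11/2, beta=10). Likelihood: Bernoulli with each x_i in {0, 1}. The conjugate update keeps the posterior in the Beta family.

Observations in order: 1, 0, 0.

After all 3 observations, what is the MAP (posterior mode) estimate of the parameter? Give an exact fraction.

obs 1: x=1 → posterior Beta(13/2, 10)
obs 2: x=0 → posterior Beta(13/2, 11)
obs 3: x=0 → posterior Beta(13/2, 12)

1/3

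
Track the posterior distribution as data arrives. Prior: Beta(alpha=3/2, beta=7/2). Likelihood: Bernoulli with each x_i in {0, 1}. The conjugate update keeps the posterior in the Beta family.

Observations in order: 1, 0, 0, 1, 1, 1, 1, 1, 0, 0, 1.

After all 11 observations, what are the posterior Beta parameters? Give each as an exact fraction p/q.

obs 1: x=1 → posterior Beta(5/2, 7/2)
obs 2: x=0 → posterior Beta(5/2, 9/2)
obs 3: x=0 → posterior Beta(5/2, 11/2)
obs 4: x=1 → posterior Beta(7/2, 11/2)
obs 5: x=1 → posterior Beta(9/2, 11/2)
obs 6: x=1 → posterior Beta(11/2, 11/2)
obs 7: x=1 → posterior Beta(13/2, 11/2)
obs 8: x=1 → posterior Beta(15/2, 11/2)
obs 9: x=0 → posterior Beta(15/2, 13/2)
obs 10: x=0 → posterior Beta(15/2, 15/2)
obs 11: x=1 → posterior Beta(17/2, 15/2)

alpha=17/2, beta=15/2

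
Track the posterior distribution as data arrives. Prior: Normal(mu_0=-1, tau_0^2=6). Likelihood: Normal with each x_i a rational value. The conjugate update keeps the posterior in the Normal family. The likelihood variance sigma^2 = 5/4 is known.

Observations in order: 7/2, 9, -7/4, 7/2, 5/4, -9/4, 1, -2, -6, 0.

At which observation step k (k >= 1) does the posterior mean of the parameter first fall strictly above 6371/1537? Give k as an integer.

obs 1: x=7/2 → posterior Normal(79/29, 30/29)
obs 2: x=9 → posterior Normal(295/53, 30/53)
obs 3: x=-7/4 → posterior Normal(23/7, 30/77)
obs 4: x=7/2 → posterior Normal(337/101, 30/101)
obs 5: x=5/4 → posterior Normal(367/125, 6/25)
obs 6: x=-9/4 → posterior Normal(313/149, 30/149)
obs 7: x=1 → posterior Normal(337/173, 30/173)
obs 8: x=-2 → posterior Normal(289/197, 30/197)
obs 9: x=-6 → posterior Normal(145/221, 30/221)
obs 10: x=0 → posterior Normal(29/49, 6/49)

k = 2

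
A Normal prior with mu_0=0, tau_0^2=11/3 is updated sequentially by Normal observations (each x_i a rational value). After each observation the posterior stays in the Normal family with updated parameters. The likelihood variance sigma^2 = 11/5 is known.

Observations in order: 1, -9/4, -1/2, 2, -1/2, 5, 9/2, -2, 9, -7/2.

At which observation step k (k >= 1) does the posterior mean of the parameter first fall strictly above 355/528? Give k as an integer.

k = 6

obs 1: x=1 → posterior Normal(5/8, 11/8)
obs 2: x=-9/4 → posterior Normal(-25/52, 11/13)
obs 3: x=-1/2 → posterior Normal(-35/72, 11/18)
obs 4: x=2 → posterior Normal(5/92, 11/23)
obs 5: x=-1/2 → posterior Normal(-5/112, 11/28)
obs 6: x=5 → posterior Normal(95/132, 1/3)
obs 7: x=9/2 → posterior Normal(185/152, 11/38)
obs 8: x=-2 → posterior Normal(145/172, 11/43)
obs 9: x=9 → posterior Normal(325/192, 11/48)
obs 10: x=-7/2 → posterior Normal(255/212, 11/53)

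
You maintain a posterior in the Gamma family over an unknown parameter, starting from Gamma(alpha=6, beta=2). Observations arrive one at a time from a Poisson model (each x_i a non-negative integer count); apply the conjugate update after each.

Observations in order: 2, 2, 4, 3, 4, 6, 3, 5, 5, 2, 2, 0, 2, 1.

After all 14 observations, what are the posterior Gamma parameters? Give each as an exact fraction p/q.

obs 1: x=2 → posterior Gamma(8, 3)
obs 2: x=2 → posterior Gamma(10, 4)
obs 3: x=4 → posterior Gamma(14, 5)
obs 4: x=3 → posterior Gamma(17, 6)
obs 5: x=4 → posterior Gamma(21, 7)
obs 6: x=6 → posterior Gamma(27, 8)
obs 7: x=3 → posterior Gamma(30, 9)
obs 8: x=5 → posterior Gamma(35, 10)
obs 9: x=5 → posterior Gamma(40, 11)
obs 10: x=2 → posterior Gamma(42, 12)
obs 11: x=2 → posterior Gamma(44, 13)
obs 12: x=0 → posterior Gamma(44, 14)
obs 13: x=2 → posterior Gamma(46, 15)
obs 14: x=1 → posterior Gamma(47, 16)

alpha=47, beta=16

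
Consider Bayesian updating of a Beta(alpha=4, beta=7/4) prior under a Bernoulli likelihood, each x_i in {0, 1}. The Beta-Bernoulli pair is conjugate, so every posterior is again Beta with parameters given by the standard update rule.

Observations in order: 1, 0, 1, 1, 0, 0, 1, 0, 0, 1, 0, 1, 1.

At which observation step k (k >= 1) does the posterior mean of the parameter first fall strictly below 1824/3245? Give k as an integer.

k = 9

obs 1: x=1 → posterior Beta(5, 7/4)
obs 2: x=0 → posterior Beta(5, 11/4)
obs 3: x=1 → posterior Beta(6, 11/4)
obs 4: x=1 → posterior Beta(7, 11/4)
obs 5: x=0 → posterior Beta(7, 15/4)
obs 6: x=0 → posterior Beta(7, 19/4)
obs 7: x=1 → posterior Beta(8, 19/4)
obs 8: x=0 → posterior Beta(8, 23/4)
obs 9: x=0 → posterior Beta(8, 27/4)
obs 10: x=1 → posterior Beta(9, 27/4)
obs 11: x=0 → posterior Beta(9, 31/4)
obs 12: x=1 → posterior Beta(10, 31/4)
obs 13: x=1 → posterior Beta(11, 31/4)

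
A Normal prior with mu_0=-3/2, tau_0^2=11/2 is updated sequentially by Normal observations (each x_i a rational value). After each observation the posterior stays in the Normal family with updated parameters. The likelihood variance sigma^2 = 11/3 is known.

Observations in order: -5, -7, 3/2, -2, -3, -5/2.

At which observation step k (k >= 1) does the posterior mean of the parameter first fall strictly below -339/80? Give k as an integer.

obs 1: x=-5 → posterior Normal(-18/5, 11/5)
obs 2: x=-7 → posterior Normal(-39/8, 11/8)
obs 3: x=3/2 → posterior Normal(-69/22, 1)
obs 4: x=-2 → posterior Normal(-81/28, 11/14)
obs 5: x=-3 → posterior Normal(-99/34, 11/17)
obs 6: x=-5/2 → posterior Normal(-57/20, 11/20)

k = 2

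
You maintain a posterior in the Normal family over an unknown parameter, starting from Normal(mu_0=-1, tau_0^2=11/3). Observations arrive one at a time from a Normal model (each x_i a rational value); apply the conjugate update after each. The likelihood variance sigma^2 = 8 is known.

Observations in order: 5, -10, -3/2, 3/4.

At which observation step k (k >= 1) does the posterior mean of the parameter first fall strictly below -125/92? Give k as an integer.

obs 1: x=5 → posterior Normal(31/35, 88/35)
obs 2: x=-10 → posterior Normal(-79/46, 44/23)
obs 3: x=-3/2 → posterior Normal(-191/114, 88/57)
obs 4: x=3/4 → posterior Normal(-349/272, 22/17)

k = 2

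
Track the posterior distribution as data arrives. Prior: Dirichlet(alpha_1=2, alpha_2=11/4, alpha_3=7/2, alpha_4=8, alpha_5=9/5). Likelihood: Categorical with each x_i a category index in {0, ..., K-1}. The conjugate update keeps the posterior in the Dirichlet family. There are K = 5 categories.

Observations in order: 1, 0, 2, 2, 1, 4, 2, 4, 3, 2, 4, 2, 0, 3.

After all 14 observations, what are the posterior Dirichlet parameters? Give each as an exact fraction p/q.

alpha_1=4, alpha_2=19/4, alpha_3=17/2, alpha_4=10, alpha_5=24/5

obs 1: x=1 → posterior Dirichlet(2, 15/4, 7/2, 8, 9/5)
obs 2: x=0 → posterior Dirichlet(3, 15/4, 7/2, 8, 9/5)
obs 3: x=2 → posterior Dirichlet(3, 15/4, 9/2, 8, 9/5)
obs 4: x=2 → posterior Dirichlet(3, 15/4, 11/2, 8, 9/5)
obs 5: x=1 → posterior Dirichlet(3, 19/4, 11/2, 8, 9/5)
obs 6: x=4 → posterior Dirichlet(3, 19/4, 11/2, 8, 14/5)
obs 7: x=2 → posterior Dirichlet(3, 19/4, 13/2, 8, 14/5)
obs 8: x=4 → posterior Dirichlet(3, 19/4, 13/2, 8, 19/5)
obs 9: x=3 → posterior Dirichlet(3, 19/4, 13/2, 9, 19/5)
obs 10: x=2 → posterior Dirichlet(3, 19/4, 15/2, 9, 19/5)
obs 11: x=4 → posterior Dirichlet(3, 19/4, 15/2, 9, 24/5)
obs 12: x=2 → posterior Dirichlet(3, 19/4, 17/2, 9, 24/5)
obs 13: x=0 → posterior Dirichlet(4, 19/4, 17/2, 9, 24/5)
obs 14: x=3 → posterior Dirichlet(4, 19/4, 17/2, 10, 24/5)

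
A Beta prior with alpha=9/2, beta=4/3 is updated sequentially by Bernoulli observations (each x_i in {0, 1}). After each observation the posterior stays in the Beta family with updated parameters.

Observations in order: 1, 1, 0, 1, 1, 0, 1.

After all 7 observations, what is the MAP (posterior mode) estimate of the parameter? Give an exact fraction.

obs 1: x=1 → posterior Beta(11/2, 4/3)
obs 2: x=1 → posterior Beta(13/2, 4/3)
obs 3: x=0 → posterior Beta(13/2, 7/3)
obs 4: x=1 → posterior Beta(15/2, 7/3)
obs 5: x=1 → posterior Beta(17/2, 7/3)
obs 6: x=0 → posterior Beta(17/2, 10/3)
obs 7: x=1 → posterior Beta(19/2, 10/3)

51/65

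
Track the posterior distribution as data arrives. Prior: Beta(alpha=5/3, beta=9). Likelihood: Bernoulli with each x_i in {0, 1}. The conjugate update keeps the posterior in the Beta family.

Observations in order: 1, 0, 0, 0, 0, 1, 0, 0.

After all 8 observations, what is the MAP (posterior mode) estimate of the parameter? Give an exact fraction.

obs 1: x=1 → posterior Beta(8/3, 9)
obs 2: x=0 → posterior Beta(8/3, 10)
obs 3: x=0 → posterior Beta(8/3, 11)
obs 4: x=0 → posterior Beta(8/3, 12)
obs 5: x=0 → posterior Beta(8/3, 13)
obs 6: x=1 → posterior Beta(11/3, 13)
obs 7: x=0 → posterior Beta(11/3, 14)
obs 8: x=0 → posterior Beta(11/3, 15)

4/25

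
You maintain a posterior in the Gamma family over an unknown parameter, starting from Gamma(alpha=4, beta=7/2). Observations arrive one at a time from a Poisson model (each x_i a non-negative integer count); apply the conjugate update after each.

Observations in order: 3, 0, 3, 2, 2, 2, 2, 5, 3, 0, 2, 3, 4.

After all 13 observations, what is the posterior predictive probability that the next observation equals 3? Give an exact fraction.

obs 1: x=3 → posterior Gamma(7, 9/2)
obs 2: x=0 → posterior Gamma(7, 11/2)
obs 3: x=3 → posterior Gamma(10, 13/2)
obs 4: x=2 → posterior Gamma(12, 15/2)
obs 5: x=2 → posterior Gamma(14, 17/2)
obs 6: x=2 → posterior Gamma(16, 19/2)
obs 7: x=2 → posterior Gamma(18, 21/2)
obs 8: x=5 → posterior Gamma(23, 23/2)
obs 9: x=3 → posterior Gamma(26, 25/2)
obs 10: x=0 → posterior Gamma(26, 27/2)
obs 11: x=2 → posterior Gamma(28, 29/2)
obs 12: x=3 → posterior Gamma(31, 31/2)
obs 13: x=4 → posterior Gamma(35, 33/2)

249707080572295444547599137319557030263352630237648494832/1350571686708832152540938380931547726504504680633544921875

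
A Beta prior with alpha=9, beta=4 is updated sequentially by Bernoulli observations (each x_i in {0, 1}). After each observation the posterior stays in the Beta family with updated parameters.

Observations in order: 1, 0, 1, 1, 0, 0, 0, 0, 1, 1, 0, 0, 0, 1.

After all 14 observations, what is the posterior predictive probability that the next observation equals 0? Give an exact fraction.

4/9

obs 1: x=1 → posterior Beta(10, 4)
obs 2: x=0 → posterior Beta(10, 5)
obs 3: x=1 → posterior Beta(11, 5)
obs 4: x=1 → posterior Beta(12, 5)
obs 5: x=0 → posterior Beta(12, 6)
obs 6: x=0 → posterior Beta(12, 7)
obs 7: x=0 → posterior Beta(12, 8)
obs 8: x=0 → posterior Beta(12, 9)
obs 9: x=1 → posterior Beta(13, 9)
obs 10: x=1 → posterior Beta(14, 9)
obs 11: x=0 → posterior Beta(14, 10)
obs 12: x=0 → posterior Beta(14, 11)
obs 13: x=0 → posterior Beta(14, 12)
obs 14: x=1 → posterior Beta(15, 12)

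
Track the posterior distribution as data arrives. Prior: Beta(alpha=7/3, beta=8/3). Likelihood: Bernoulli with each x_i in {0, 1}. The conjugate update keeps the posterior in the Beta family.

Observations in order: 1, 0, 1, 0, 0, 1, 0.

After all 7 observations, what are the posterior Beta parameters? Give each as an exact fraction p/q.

alpha=16/3, beta=20/3

obs 1: x=1 → posterior Beta(10/3, 8/3)
obs 2: x=0 → posterior Beta(10/3, 11/3)
obs 3: x=1 → posterior Beta(13/3, 11/3)
obs 4: x=0 → posterior Beta(13/3, 14/3)
obs 5: x=0 → posterior Beta(13/3, 17/3)
obs 6: x=1 → posterior Beta(16/3, 17/3)
obs 7: x=0 → posterior Beta(16/3, 20/3)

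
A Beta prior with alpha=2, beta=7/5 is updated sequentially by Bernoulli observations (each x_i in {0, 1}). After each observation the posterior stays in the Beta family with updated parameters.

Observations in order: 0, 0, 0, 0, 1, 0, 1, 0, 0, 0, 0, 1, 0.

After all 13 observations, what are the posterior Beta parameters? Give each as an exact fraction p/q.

alpha=5, beta=57/5

obs 1: x=0 → posterior Beta(2, 12/5)
obs 2: x=0 → posterior Beta(2, 17/5)
obs 3: x=0 → posterior Beta(2, 22/5)
obs 4: x=0 → posterior Beta(2, 27/5)
obs 5: x=1 → posterior Beta(3, 27/5)
obs 6: x=0 → posterior Beta(3, 32/5)
obs 7: x=1 → posterior Beta(4, 32/5)
obs 8: x=0 → posterior Beta(4, 37/5)
obs 9: x=0 → posterior Beta(4, 42/5)
obs 10: x=0 → posterior Beta(4, 47/5)
obs 11: x=0 → posterior Beta(4, 52/5)
obs 12: x=1 → posterior Beta(5, 52/5)
obs 13: x=0 → posterior Beta(5, 57/5)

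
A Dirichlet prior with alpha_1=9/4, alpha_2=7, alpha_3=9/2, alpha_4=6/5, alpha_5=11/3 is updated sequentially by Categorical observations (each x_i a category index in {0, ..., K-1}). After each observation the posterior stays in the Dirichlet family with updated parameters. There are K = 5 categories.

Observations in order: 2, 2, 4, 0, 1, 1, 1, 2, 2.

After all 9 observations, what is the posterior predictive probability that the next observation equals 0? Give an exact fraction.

195/1657

obs 1: x=2 → posterior Dirichlet(9/4, 7, 11/2, 6/5, 11/3)
obs 2: x=2 → posterior Dirichlet(9/4, 7, 13/2, 6/5, 11/3)
obs 3: x=4 → posterior Dirichlet(9/4, 7, 13/2, 6/5, 14/3)
obs 4: x=0 → posterior Dirichlet(13/4, 7, 13/2, 6/5, 14/3)
obs 5: x=1 → posterior Dirichlet(13/4, 8, 13/2, 6/5, 14/3)
obs 6: x=1 → posterior Dirichlet(13/4, 9, 13/2, 6/5, 14/3)
obs 7: x=1 → posterior Dirichlet(13/4, 10, 13/2, 6/5, 14/3)
obs 8: x=2 → posterior Dirichlet(13/4, 10, 15/2, 6/5, 14/3)
obs 9: x=2 → posterior Dirichlet(13/4, 10, 17/2, 6/5, 14/3)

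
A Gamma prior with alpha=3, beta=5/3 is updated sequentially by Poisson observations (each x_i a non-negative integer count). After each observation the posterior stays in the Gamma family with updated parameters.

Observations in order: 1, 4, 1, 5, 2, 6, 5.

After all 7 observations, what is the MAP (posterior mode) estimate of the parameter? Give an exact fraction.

obs 1: x=1 → posterior Gamma(4, 8/3)
obs 2: x=4 → posterior Gamma(8, 11/3)
obs 3: x=1 → posterior Gamma(9, 14/3)
obs 4: x=5 → posterior Gamma(14, 17/3)
obs 5: x=2 → posterior Gamma(16, 20/3)
obs 6: x=6 → posterior Gamma(22, 23/3)
obs 7: x=5 → posterior Gamma(27, 26/3)

3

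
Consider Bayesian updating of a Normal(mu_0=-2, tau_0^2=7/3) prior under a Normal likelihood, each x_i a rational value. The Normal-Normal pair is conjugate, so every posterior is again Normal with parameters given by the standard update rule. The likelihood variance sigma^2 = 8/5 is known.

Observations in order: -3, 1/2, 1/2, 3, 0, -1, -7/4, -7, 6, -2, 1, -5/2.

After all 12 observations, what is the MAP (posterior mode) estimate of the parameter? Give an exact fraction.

-1067/1776

obs 1: x=-3 → posterior Normal(-153/59, 56/59)
obs 2: x=1/2 → posterior Normal(-271/188, 28/47)
obs 3: x=1/2 → posterior Normal(-118/129, 56/129)
obs 4: x=3 → posterior Normal(-13/164, 14/41)
obs 5: x=0 → posterior Normal(-13/199, 56/199)
obs 6: x=-1 → posterior Normal(-8/39, 28/117)
obs 7: x=-7/4 → posterior Normal(-437/1076, 56/269)
obs 8: x=-7 → posterior Normal(-1417/1216, 7/38)
obs 9: x=6 → posterior Normal(-577/1356, 56/339)
obs 10: x=-2 → posterior Normal(-857/1496, 28/187)
obs 11: x=1 → posterior Normal(-717/1636, 56/409)
obs 12: x=-5/2 → posterior Normal(-1067/1776, 14/111)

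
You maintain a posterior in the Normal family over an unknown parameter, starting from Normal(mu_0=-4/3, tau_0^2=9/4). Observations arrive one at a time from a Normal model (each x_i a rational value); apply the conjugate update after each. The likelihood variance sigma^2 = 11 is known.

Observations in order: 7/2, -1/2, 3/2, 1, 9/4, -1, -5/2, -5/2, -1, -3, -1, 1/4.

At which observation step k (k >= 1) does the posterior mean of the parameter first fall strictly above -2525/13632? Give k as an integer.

k = 4

obs 1: x=7/2 → posterior Normal(-163/318, 99/53)
obs 2: x=-1/2 → posterior Normal(-95/186, 99/62)
obs 3: x=3/2 → posterior Normal(-109/426, 99/71)
obs 4: x=1 → posterior Normal(-11/96, 99/80)
obs 5: x=9/4 → posterior Normal(133/1068, 99/89)
obs 6: x=-1 → posterior Normal(25/1176, 99/98)
obs 7: x=-5/2 → posterior Normal(-245/1284, 99/107)
obs 8: x=-5/2 → posterior Normal(-515/1392, 99/116)
obs 9: x=-1 → posterior Normal(-623/1500, 99/125)
obs 10: x=-3 → posterior Normal(-947/1608, 99/134)
obs 11: x=-1 → posterior Normal(-1055/1716, 9/13)
obs 12: x=1/4 → posterior Normal(-257/456, 99/152)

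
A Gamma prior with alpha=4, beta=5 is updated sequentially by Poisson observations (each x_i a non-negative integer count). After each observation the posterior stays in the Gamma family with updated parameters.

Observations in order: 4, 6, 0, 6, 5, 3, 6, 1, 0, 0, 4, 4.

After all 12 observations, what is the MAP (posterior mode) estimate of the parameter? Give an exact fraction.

obs 1: x=4 → posterior Gamma(8, 6)
obs 2: x=6 → posterior Gamma(14, 7)
obs 3: x=0 → posterior Gamma(14, 8)
obs 4: x=6 → posterior Gamma(20, 9)
obs 5: x=5 → posterior Gamma(25, 10)
obs 6: x=3 → posterior Gamma(28, 11)
obs 7: x=6 → posterior Gamma(34, 12)
obs 8: x=1 → posterior Gamma(35, 13)
obs 9: x=0 → posterior Gamma(35, 14)
obs 10: x=0 → posterior Gamma(35, 15)
obs 11: x=4 → posterior Gamma(39, 16)
obs 12: x=4 → posterior Gamma(43, 17)

42/17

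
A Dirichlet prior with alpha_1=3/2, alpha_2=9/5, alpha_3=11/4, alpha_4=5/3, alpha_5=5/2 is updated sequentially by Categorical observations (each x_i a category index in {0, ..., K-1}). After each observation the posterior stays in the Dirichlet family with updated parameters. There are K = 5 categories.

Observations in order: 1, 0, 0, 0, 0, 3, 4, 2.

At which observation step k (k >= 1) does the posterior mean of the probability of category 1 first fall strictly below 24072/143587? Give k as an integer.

obs 1: x=1 → posterior Dirichlet(3/2, 14/5, 11/4, 5/3, 5/2)
obs 2: x=0 → posterior Dirichlet(5/2, 14/5, 11/4, 5/3, 5/2)
obs 3: x=0 → posterior Dirichlet(7/2, 14/5, 11/4, 5/3, 5/2)
obs 4: x=0 → posterior Dirichlet(9/2, 14/5, 11/4, 5/3, 5/2)
obs 5: x=0 → posterior Dirichlet(11/2, 14/5, 11/4, 5/3, 5/2)
obs 6: x=3 → posterior Dirichlet(11/2, 14/5, 11/4, 8/3, 5/2)
obs 7: x=4 → posterior Dirichlet(11/2, 14/5, 11/4, 8/3, 7/2)
obs 8: x=2 → posterior Dirichlet(11/2, 14/5, 15/4, 8/3, 7/2)

k = 7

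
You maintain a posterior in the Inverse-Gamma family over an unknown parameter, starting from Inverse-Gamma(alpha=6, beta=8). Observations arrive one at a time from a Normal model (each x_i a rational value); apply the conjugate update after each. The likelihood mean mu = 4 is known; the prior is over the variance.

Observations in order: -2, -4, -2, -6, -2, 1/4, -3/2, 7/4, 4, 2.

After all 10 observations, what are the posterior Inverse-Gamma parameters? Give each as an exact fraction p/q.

obs 1: x=-2 → posterior Inverse-Gamma(13/2, 26)
obs 2: x=-4 → posterior Inverse-Gamma(7, 58)
obs 3: x=-2 → posterior Inverse-Gamma(15/2, 76)
obs 4: x=-6 → posterior Inverse-Gamma(8, 126)
obs 5: x=-2 → posterior Inverse-Gamma(17/2, 144)
obs 6: x=1/4 → posterior Inverse-Gamma(9, 4833/32)
obs 7: x=-3/2 → posterior Inverse-Gamma(19/2, 5317/32)
obs 8: x=7/4 → posterior Inverse-Gamma(10, 2699/16)
obs 9: x=4 → posterior Inverse-Gamma(21/2, 2699/16)
obs 10: x=2 → posterior Inverse-Gamma(11, 2731/16)

alpha=11, beta=2731/16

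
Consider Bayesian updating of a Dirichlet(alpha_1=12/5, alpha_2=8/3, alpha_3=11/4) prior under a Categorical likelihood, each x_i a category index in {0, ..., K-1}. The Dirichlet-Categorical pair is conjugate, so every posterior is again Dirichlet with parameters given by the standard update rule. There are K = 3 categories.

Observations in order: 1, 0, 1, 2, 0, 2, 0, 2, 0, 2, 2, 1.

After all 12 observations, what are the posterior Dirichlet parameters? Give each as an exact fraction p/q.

alpha_1=32/5, alpha_2=17/3, alpha_3=31/4

obs 1: x=1 → posterior Dirichlet(12/5, 11/3, 11/4)
obs 2: x=0 → posterior Dirichlet(17/5, 11/3, 11/4)
obs 3: x=1 → posterior Dirichlet(17/5, 14/3, 11/4)
obs 4: x=2 → posterior Dirichlet(17/5, 14/3, 15/4)
obs 5: x=0 → posterior Dirichlet(22/5, 14/3, 15/4)
obs 6: x=2 → posterior Dirichlet(22/5, 14/3, 19/4)
obs 7: x=0 → posterior Dirichlet(27/5, 14/3, 19/4)
obs 8: x=2 → posterior Dirichlet(27/5, 14/3, 23/4)
obs 9: x=0 → posterior Dirichlet(32/5, 14/3, 23/4)
obs 10: x=2 → posterior Dirichlet(32/5, 14/3, 27/4)
obs 11: x=2 → posterior Dirichlet(32/5, 14/3, 31/4)
obs 12: x=1 → posterior Dirichlet(32/5, 17/3, 31/4)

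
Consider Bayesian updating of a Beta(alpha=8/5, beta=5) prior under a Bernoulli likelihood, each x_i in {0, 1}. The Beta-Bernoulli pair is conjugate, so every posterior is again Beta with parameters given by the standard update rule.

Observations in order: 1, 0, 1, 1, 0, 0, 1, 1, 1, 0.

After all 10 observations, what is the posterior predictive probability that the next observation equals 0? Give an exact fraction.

obs 1: x=1 → posterior Beta(13/5, 5)
obs 2: x=0 → posterior Beta(13/5, 6)
obs 3: x=1 → posterior Beta(18/5, 6)
obs 4: x=1 → posterior Beta(23/5, 6)
obs 5: x=0 → posterior Beta(23/5, 7)
obs 6: x=0 → posterior Beta(23/5, 8)
obs 7: x=1 → posterior Beta(28/5, 8)
obs 8: x=1 → posterior Beta(33/5, 8)
obs 9: x=1 → posterior Beta(38/5, 8)
obs 10: x=0 → posterior Beta(38/5, 9)

45/83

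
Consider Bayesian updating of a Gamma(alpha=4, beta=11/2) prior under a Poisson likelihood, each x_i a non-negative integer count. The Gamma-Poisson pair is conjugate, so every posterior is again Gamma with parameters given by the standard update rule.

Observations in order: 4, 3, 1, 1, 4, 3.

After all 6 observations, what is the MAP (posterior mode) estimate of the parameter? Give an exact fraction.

obs 1: x=4 → posterior Gamma(8, 13/2)
obs 2: x=3 → posterior Gamma(11, 15/2)
obs 3: x=1 → posterior Gamma(12, 17/2)
obs 4: x=1 → posterior Gamma(13, 19/2)
obs 5: x=4 → posterior Gamma(17, 21/2)
obs 6: x=3 → posterior Gamma(20, 23/2)

38/23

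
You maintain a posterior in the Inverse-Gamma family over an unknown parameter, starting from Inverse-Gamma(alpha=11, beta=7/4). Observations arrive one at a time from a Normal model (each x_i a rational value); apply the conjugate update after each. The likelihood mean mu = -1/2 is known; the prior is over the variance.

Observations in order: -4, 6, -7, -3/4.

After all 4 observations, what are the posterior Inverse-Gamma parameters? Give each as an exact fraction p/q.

obs 1: x=-4 → posterior Inverse-Gamma(23/2, 63/8)
obs 2: x=6 → posterior Inverse-Gamma(12, 29)
obs 3: x=-7 → posterior Inverse-Gamma(25/2, 401/8)
obs 4: x=-3/4 → posterior Inverse-Gamma(13, 1605/32)

alpha=13, beta=1605/32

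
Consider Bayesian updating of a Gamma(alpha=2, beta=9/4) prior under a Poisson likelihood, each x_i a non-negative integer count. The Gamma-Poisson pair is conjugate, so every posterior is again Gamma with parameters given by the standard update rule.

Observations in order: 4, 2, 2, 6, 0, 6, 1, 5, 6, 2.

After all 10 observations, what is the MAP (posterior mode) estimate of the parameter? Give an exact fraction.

obs 1: x=4 → posterior Gamma(6, 13/4)
obs 2: x=2 → posterior Gamma(8, 17/4)
obs 3: x=2 → posterior Gamma(10, 21/4)
obs 4: x=6 → posterior Gamma(16, 25/4)
obs 5: x=0 → posterior Gamma(16, 29/4)
obs 6: x=6 → posterior Gamma(22, 33/4)
obs 7: x=1 → posterior Gamma(23, 37/4)
obs 8: x=5 → posterior Gamma(28, 41/4)
obs 9: x=6 → posterior Gamma(34, 45/4)
obs 10: x=2 → posterior Gamma(36, 49/4)

20/7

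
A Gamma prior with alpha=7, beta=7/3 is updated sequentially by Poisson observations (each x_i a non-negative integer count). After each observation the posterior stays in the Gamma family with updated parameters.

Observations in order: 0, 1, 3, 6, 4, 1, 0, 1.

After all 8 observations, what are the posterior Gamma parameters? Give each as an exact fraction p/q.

obs 1: x=0 → posterior Gamma(7, 10/3)
obs 2: x=1 → posterior Gamma(8, 13/3)
obs 3: x=3 → posterior Gamma(11, 16/3)
obs 4: x=6 → posterior Gamma(17, 19/3)
obs 5: x=4 → posterior Gamma(21, 22/3)
obs 6: x=1 → posterior Gamma(22, 25/3)
obs 7: x=0 → posterior Gamma(22, 28/3)
obs 8: x=1 → posterior Gamma(23, 31/3)

alpha=23, beta=31/3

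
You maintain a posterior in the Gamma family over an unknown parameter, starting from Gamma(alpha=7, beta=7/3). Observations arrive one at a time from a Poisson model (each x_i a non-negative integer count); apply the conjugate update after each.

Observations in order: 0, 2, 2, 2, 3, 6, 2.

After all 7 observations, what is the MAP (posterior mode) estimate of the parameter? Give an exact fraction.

69/28

obs 1: x=0 → posterior Gamma(7, 10/3)
obs 2: x=2 → posterior Gamma(9, 13/3)
obs 3: x=2 → posterior Gamma(11, 16/3)
obs 4: x=2 → posterior Gamma(13, 19/3)
obs 5: x=3 → posterior Gamma(16, 22/3)
obs 6: x=6 → posterior Gamma(22, 25/3)
obs 7: x=2 → posterior Gamma(24, 28/3)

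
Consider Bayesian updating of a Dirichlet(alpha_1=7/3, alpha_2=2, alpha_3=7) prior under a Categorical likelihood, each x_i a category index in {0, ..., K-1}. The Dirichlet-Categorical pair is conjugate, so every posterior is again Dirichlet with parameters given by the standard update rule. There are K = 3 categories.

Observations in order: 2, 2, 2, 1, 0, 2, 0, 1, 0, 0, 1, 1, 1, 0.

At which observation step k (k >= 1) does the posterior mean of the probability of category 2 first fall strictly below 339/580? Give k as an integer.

k = 8

obs 1: x=2 → posterior Dirichlet(7/3, 2, 8)
obs 2: x=2 → posterior Dirichlet(7/3, 2, 9)
obs 3: x=2 → posterior Dirichlet(7/3, 2, 10)
obs 4: x=1 → posterior Dirichlet(7/3, 3, 10)
obs 5: x=0 → posterior Dirichlet(10/3, 3, 10)
obs 6: x=2 → posterior Dirichlet(10/3, 3, 11)
obs 7: x=0 → posterior Dirichlet(13/3, 3, 11)
obs 8: x=1 → posterior Dirichlet(13/3, 4, 11)
obs 9: x=0 → posterior Dirichlet(16/3, 4, 11)
obs 10: x=0 → posterior Dirichlet(19/3, 4, 11)
obs 11: x=1 → posterior Dirichlet(19/3, 5, 11)
obs 12: x=1 → posterior Dirichlet(19/3, 6, 11)
obs 13: x=1 → posterior Dirichlet(19/3, 7, 11)
obs 14: x=0 → posterior Dirichlet(22/3, 7, 11)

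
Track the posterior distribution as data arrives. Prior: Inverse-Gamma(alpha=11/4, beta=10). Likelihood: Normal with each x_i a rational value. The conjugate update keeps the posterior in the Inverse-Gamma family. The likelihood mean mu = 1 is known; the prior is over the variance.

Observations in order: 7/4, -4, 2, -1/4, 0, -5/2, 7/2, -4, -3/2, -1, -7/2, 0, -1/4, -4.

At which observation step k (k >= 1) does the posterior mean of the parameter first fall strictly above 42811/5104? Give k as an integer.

k = 11

obs 1: x=7/4 → posterior Inverse-Gamma(13/4, 329/32)
obs 2: x=-4 → posterior Inverse-Gamma(15/4, 729/32)
obs 3: x=2 → posterior Inverse-Gamma(17/4, 745/32)
obs 4: x=-1/4 → posterior Inverse-Gamma(19/4, 385/16)
obs 5: x=0 → posterior Inverse-Gamma(21/4, 393/16)
obs 6: x=-5/2 → posterior Inverse-Gamma(23/4, 491/16)
obs 7: x=7/2 → posterior Inverse-Gamma(25/4, 541/16)
obs 8: x=-4 → posterior Inverse-Gamma(27/4, 741/16)
obs 9: x=-3/2 → posterior Inverse-Gamma(29/4, 791/16)
obs 10: x=-1 → posterior Inverse-Gamma(31/4, 823/16)
obs 11: x=-7/2 → posterior Inverse-Gamma(33/4, 985/16)
obs 12: x=0 → posterior Inverse-Gamma(35/4, 993/16)
obs 13: x=-1/4 → posterior Inverse-Gamma(37/4, 2011/32)
obs 14: x=-4 → posterior Inverse-Gamma(39/4, 2411/32)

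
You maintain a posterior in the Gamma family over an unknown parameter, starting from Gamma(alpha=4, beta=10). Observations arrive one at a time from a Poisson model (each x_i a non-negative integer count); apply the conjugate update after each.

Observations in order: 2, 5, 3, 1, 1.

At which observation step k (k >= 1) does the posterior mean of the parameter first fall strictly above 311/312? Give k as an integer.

k = 3

obs 1: x=2 → posterior Gamma(6, 11)
obs 2: x=5 → posterior Gamma(11, 12)
obs 3: x=3 → posterior Gamma(14, 13)
obs 4: x=1 → posterior Gamma(15, 14)
obs 5: x=1 → posterior Gamma(16, 15)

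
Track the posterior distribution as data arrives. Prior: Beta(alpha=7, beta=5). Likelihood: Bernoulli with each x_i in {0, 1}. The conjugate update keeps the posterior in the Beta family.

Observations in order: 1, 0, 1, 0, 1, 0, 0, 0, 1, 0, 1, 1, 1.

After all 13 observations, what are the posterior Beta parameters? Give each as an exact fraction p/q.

obs 1: x=1 → posterior Beta(8, 5)
obs 2: x=0 → posterior Beta(8, 6)
obs 3: x=1 → posterior Beta(9, 6)
obs 4: x=0 → posterior Beta(9, 7)
obs 5: x=1 → posterior Beta(10, 7)
obs 6: x=0 → posterior Beta(10, 8)
obs 7: x=0 → posterior Beta(10, 9)
obs 8: x=0 → posterior Beta(10, 10)
obs 9: x=1 → posterior Beta(11, 10)
obs 10: x=0 → posterior Beta(11, 11)
obs 11: x=1 → posterior Beta(12, 11)
obs 12: x=1 → posterior Beta(13, 11)
obs 13: x=1 → posterior Beta(14, 11)

alpha=14, beta=11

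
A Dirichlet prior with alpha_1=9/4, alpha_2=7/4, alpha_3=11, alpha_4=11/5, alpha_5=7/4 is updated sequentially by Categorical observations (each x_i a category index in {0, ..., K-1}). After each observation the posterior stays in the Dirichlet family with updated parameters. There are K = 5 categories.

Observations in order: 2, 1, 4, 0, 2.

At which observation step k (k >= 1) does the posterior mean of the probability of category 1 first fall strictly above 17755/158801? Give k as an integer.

obs 1: x=2 → posterior Dirichlet(9/4, 7/4, 12, 11/5, 7/4)
obs 2: x=1 → posterior Dirichlet(9/4, 11/4, 12, 11/5, 7/4)
obs 3: x=4 → posterior Dirichlet(9/4, 11/4, 12, 11/5, 11/4)
obs 4: x=0 → posterior Dirichlet(13/4, 11/4, 12, 11/5, 11/4)
obs 5: x=2 → posterior Dirichlet(13/4, 11/4, 13, 11/5, 11/4)

k = 2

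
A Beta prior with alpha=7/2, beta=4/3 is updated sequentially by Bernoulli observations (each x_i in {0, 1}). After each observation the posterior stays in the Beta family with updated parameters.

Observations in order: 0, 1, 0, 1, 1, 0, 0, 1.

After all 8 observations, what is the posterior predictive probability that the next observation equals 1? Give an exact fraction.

45/77

obs 1: x=0 → posterior Beta(7/2, 7/3)
obs 2: x=1 → posterior Beta(9/2, 7/3)
obs 3: x=0 → posterior Beta(9/2, 10/3)
obs 4: x=1 → posterior Beta(11/2, 10/3)
obs 5: x=1 → posterior Beta(13/2, 10/3)
obs 6: x=0 → posterior Beta(13/2, 13/3)
obs 7: x=0 → posterior Beta(13/2, 16/3)
obs 8: x=1 → posterior Beta(15/2, 16/3)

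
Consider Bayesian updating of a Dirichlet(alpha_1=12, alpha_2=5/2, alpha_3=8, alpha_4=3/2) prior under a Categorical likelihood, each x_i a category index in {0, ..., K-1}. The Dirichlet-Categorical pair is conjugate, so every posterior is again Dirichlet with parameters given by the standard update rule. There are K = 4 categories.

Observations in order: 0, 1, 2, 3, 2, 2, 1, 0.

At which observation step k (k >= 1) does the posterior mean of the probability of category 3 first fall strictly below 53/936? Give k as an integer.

k = 3

obs 1: x=0 → posterior Dirichlet(13, 5/2, 8, 3/2)
obs 2: x=1 → posterior Dirichlet(13, 7/2, 8, 3/2)
obs 3: x=2 → posterior Dirichlet(13, 7/2, 9, 3/2)
obs 4: x=3 → posterior Dirichlet(13, 7/2, 9, 5/2)
obs 5: x=2 → posterior Dirichlet(13, 7/2, 10, 5/2)
obs 6: x=2 → posterior Dirichlet(13, 7/2, 11, 5/2)
obs 7: x=1 → posterior Dirichlet(13, 9/2, 11, 5/2)
obs 8: x=0 → posterior Dirichlet(14, 9/2, 11, 5/2)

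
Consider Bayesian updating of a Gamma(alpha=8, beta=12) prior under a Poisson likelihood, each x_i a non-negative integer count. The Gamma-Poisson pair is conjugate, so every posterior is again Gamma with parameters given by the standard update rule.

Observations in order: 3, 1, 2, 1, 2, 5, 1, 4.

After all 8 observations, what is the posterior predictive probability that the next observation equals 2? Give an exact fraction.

obs 1: x=3 → posterior Gamma(11, 13)
obs 2: x=1 → posterior Gamma(12, 14)
obs 3: x=2 → posterior Gamma(14, 15)
obs 4: x=1 → posterior Gamma(15, 16)
obs 5: x=2 → posterior Gamma(17, 17)
obs 6: x=5 → posterior Gamma(22, 18)
obs 7: x=1 → posterior Gamma(23, 19)
obs 8: x=4 → posterior Gamma(27, 20)

268435456000000000000000000000000000/1169224058734483270476203409817595529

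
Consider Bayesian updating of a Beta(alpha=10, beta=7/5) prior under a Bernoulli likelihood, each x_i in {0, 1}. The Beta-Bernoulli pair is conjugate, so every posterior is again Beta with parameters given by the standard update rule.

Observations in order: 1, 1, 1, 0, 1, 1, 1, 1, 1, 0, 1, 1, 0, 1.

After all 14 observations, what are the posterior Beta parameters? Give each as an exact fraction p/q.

obs 1: x=1 → posterior Beta(11, 7/5)
obs 2: x=1 → posterior Beta(12, 7/5)
obs 3: x=1 → posterior Beta(13, 7/5)
obs 4: x=0 → posterior Beta(13, 12/5)
obs 5: x=1 → posterior Beta(14, 12/5)
obs 6: x=1 → posterior Beta(15, 12/5)
obs 7: x=1 → posterior Beta(16, 12/5)
obs 8: x=1 → posterior Beta(17, 12/5)
obs 9: x=1 → posterior Beta(18, 12/5)
obs 10: x=0 → posterior Beta(18, 17/5)
obs 11: x=1 → posterior Beta(19, 17/5)
obs 12: x=1 → posterior Beta(20, 17/5)
obs 13: x=0 → posterior Beta(20, 22/5)
obs 14: x=1 → posterior Beta(21, 22/5)

alpha=21, beta=22/5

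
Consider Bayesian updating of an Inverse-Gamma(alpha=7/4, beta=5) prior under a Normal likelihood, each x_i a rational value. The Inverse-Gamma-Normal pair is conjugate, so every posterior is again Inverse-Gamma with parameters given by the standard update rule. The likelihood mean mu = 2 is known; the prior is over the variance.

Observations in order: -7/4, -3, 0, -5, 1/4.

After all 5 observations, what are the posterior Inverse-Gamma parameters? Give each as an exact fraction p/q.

alpha=17/4, beta=841/16

obs 1: x=-7/4 → posterior Inverse-Gamma(9/4, 385/32)
obs 2: x=-3 → posterior Inverse-Gamma(11/4, 785/32)
obs 3: x=0 → posterior Inverse-Gamma(13/4, 849/32)
obs 4: x=-5 → posterior Inverse-Gamma(15/4, 1633/32)
obs 5: x=1/4 → posterior Inverse-Gamma(17/4, 841/16)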